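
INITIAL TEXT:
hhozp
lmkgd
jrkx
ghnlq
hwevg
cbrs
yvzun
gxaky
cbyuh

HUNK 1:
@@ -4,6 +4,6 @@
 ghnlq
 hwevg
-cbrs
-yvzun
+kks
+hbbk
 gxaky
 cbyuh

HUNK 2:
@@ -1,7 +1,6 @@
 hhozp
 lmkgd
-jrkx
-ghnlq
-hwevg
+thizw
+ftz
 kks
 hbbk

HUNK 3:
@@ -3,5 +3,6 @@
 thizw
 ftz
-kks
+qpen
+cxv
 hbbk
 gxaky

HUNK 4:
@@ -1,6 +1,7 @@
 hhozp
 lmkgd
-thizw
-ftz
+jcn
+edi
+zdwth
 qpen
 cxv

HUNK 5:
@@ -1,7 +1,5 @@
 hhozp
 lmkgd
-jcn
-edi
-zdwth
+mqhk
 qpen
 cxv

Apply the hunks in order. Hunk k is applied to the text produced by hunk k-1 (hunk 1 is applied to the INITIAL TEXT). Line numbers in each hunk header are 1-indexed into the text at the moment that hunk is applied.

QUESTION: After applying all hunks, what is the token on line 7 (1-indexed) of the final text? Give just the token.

Hunk 1: at line 4 remove [cbrs,yvzun] add [kks,hbbk] -> 9 lines: hhozp lmkgd jrkx ghnlq hwevg kks hbbk gxaky cbyuh
Hunk 2: at line 1 remove [jrkx,ghnlq,hwevg] add [thizw,ftz] -> 8 lines: hhozp lmkgd thizw ftz kks hbbk gxaky cbyuh
Hunk 3: at line 3 remove [kks] add [qpen,cxv] -> 9 lines: hhozp lmkgd thizw ftz qpen cxv hbbk gxaky cbyuh
Hunk 4: at line 1 remove [thizw,ftz] add [jcn,edi,zdwth] -> 10 lines: hhozp lmkgd jcn edi zdwth qpen cxv hbbk gxaky cbyuh
Hunk 5: at line 1 remove [jcn,edi,zdwth] add [mqhk] -> 8 lines: hhozp lmkgd mqhk qpen cxv hbbk gxaky cbyuh
Final line 7: gxaky

Answer: gxaky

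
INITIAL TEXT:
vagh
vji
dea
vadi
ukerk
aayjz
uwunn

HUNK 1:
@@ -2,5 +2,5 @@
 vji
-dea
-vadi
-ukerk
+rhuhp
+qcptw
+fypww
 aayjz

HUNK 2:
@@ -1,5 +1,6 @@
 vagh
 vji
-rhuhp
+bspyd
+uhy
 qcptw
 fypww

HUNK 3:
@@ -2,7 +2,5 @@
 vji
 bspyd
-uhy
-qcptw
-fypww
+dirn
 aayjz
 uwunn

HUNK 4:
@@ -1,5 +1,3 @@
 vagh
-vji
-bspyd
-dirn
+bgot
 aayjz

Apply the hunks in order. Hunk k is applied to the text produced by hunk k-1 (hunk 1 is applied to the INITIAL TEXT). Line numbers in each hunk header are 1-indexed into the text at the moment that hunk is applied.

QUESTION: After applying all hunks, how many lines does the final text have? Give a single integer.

Answer: 4

Derivation:
Hunk 1: at line 2 remove [dea,vadi,ukerk] add [rhuhp,qcptw,fypww] -> 7 lines: vagh vji rhuhp qcptw fypww aayjz uwunn
Hunk 2: at line 1 remove [rhuhp] add [bspyd,uhy] -> 8 lines: vagh vji bspyd uhy qcptw fypww aayjz uwunn
Hunk 3: at line 2 remove [uhy,qcptw,fypww] add [dirn] -> 6 lines: vagh vji bspyd dirn aayjz uwunn
Hunk 4: at line 1 remove [vji,bspyd,dirn] add [bgot] -> 4 lines: vagh bgot aayjz uwunn
Final line count: 4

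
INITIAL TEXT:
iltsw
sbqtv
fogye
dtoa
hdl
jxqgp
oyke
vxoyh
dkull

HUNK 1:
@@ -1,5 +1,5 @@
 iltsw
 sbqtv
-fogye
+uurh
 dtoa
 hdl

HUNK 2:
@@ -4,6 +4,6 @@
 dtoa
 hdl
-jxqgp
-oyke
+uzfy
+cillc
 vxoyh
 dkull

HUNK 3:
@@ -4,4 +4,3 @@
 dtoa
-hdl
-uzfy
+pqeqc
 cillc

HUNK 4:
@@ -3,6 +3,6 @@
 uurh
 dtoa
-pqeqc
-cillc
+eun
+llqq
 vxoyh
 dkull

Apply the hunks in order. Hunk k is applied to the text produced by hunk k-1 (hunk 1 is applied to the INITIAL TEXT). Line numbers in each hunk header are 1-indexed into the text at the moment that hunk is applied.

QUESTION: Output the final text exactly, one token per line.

Answer: iltsw
sbqtv
uurh
dtoa
eun
llqq
vxoyh
dkull

Derivation:
Hunk 1: at line 1 remove [fogye] add [uurh] -> 9 lines: iltsw sbqtv uurh dtoa hdl jxqgp oyke vxoyh dkull
Hunk 2: at line 4 remove [jxqgp,oyke] add [uzfy,cillc] -> 9 lines: iltsw sbqtv uurh dtoa hdl uzfy cillc vxoyh dkull
Hunk 3: at line 4 remove [hdl,uzfy] add [pqeqc] -> 8 lines: iltsw sbqtv uurh dtoa pqeqc cillc vxoyh dkull
Hunk 4: at line 3 remove [pqeqc,cillc] add [eun,llqq] -> 8 lines: iltsw sbqtv uurh dtoa eun llqq vxoyh dkull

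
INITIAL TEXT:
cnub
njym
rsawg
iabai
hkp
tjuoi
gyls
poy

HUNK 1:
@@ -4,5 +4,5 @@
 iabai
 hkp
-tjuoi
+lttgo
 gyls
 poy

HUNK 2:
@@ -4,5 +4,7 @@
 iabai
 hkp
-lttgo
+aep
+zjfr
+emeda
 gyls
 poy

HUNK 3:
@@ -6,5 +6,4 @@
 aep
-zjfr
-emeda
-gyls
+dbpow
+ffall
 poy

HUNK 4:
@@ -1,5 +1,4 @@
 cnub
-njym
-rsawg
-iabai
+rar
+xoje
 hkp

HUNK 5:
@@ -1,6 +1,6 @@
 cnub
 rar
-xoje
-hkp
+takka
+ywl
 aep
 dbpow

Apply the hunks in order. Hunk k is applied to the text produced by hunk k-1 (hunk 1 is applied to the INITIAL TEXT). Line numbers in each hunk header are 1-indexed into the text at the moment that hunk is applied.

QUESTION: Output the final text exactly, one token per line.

Hunk 1: at line 4 remove [tjuoi] add [lttgo] -> 8 lines: cnub njym rsawg iabai hkp lttgo gyls poy
Hunk 2: at line 4 remove [lttgo] add [aep,zjfr,emeda] -> 10 lines: cnub njym rsawg iabai hkp aep zjfr emeda gyls poy
Hunk 3: at line 6 remove [zjfr,emeda,gyls] add [dbpow,ffall] -> 9 lines: cnub njym rsawg iabai hkp aep dbpow ffall poy
Hunk 4: at line 1 remove [njym,rsawg,iabai] add [rar,xoje] -> 8 lines: cnub rar xoje hkp aep dbpow ffall poy
Hunk 5: at line 1 remove [xoje,hkp] add [takka,ywl] -> 8 lines: cnub rar takka ywl aep dbpow ffall poy

Answer: cnub
rar
takka
ywl
aep
dbpow
ffall
poy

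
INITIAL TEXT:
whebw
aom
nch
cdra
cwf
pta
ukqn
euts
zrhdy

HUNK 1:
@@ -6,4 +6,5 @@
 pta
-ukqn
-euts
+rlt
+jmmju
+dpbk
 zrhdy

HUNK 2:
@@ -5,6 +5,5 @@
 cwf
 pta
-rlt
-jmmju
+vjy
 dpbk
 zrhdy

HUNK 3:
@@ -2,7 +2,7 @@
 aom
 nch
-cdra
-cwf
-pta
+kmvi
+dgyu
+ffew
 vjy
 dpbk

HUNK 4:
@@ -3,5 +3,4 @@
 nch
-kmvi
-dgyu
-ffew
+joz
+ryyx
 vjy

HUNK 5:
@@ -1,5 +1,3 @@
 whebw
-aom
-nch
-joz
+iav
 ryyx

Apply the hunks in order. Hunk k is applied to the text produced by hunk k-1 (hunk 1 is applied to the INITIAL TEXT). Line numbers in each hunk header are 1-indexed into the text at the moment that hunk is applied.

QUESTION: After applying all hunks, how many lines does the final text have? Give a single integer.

Answer: 6

Derivation:
Hunk 1: at line 6 remove [ukqn,euts] add [rlt,jmmju,dpbk] -> 10 lines: whebw aom nch cdra cwf pta rlt jmmju dpbk zrhdy
Hunk 2: at line 5 remove [rlt,jmmju] add [vjy] -> 9 lines: whebw aom nch cdra cwf pta vjy dpbk zrhdy
Hunk 3: at line 2 remove [cdra,cwf,pta] add [kmvi,dgyu,ffew] -> 9 lines: whebw aom nch kmvi dgyu ffew vjy dpbk zrhdy
Hunk 4: at line 3 remove [kmvi,dgyu,ffew] add [joz,ryyx] -> 8 lines: whebw aom nch joz ryyx vjy dpbk zrhdy
Hunk 5: at line 1 remove [aom,nch,joz] add [iav] -> 6 lines: whebw iav ryyx vjy dpbk zrhdy
Final line count: 6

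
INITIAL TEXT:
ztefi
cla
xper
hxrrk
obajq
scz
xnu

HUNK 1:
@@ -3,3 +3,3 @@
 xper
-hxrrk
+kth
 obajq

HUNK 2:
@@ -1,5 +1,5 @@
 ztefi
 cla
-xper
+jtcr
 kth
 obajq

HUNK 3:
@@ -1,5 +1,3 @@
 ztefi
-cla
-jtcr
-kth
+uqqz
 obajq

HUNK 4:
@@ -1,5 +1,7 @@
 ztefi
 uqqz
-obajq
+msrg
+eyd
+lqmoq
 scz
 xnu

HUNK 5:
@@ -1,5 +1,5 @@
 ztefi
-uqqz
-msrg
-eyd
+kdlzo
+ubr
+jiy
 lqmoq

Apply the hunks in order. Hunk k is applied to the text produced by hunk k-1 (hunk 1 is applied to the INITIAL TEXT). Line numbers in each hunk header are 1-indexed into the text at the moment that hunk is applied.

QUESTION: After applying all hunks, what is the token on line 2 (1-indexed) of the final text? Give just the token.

Hunk 1: at line 3 remove [hxrrk] add [kth] -> 7 lines: ztefi cla xper kth obajq scz xnu
Hunk 2: at line 1 remove [xper] add [jtcr] -> 7 lines: ztefi cla jtcr kth obajq scz xnu
Hunk 3: at line 1 remove [cla,jtcr,kth] add [uqqz] -> 5 lines: ztefi uqqz obajq scz xnu
Hunk 4: at line 1 remove [obajq] add [msrg,eyd,lqmoq] -> 7 lines: ztefi uqqz msrg eyd lqmoq scz xnu
Hunk 5: at line 1 remove [uqqz,msrg,eyd] add [kdlzo,ubr,jiy] -> 7 lines: ztefi kdlzo ubr jiy lqmoq scz xnu
Final line 2: kdlzo

Answer: kdlzo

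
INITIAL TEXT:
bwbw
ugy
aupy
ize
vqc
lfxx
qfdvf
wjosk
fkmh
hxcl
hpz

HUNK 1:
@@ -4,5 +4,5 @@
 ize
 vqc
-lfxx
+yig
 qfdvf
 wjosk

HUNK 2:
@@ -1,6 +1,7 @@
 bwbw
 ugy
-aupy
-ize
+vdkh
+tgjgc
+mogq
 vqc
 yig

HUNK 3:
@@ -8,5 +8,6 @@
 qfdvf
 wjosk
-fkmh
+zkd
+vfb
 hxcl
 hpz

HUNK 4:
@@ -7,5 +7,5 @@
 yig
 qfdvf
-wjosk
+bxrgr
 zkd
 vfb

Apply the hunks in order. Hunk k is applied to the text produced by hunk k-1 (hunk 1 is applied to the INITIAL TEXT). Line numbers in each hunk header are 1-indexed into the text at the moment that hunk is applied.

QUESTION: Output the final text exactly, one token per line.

Hunk 1: at line 4 remove [lfxx] add [yig] -> 11 lines: bwbw ugy aupy ize vqc yig qfdvf wjosk fkmh hxcl hpz
Hunk 2: at line 1 remove [aupy,ize] add [vdkh,tgjgc,mogq] -> 12 lines: bwbw ugy vdkh tgjgc mogq vqc yig qfdvf wjosk fkmh hxcl hpz
Hunk 3: at line 8 remove [fkmh] add [zkd,vfb] -> 13 lines: bwbw ugy vdkh tgjgc mogq vqc yig qfdvf wjosk zkd vfb hxcl hpz
Hunk 4: at line 7 remove [wjosk] add [bxrgr] -> 13 lines: bwbw ugy vdkh tgjgc mogq vqc yig qfdvf bxrgr zkd vfb hxcl hpz

Answer: bwbw
ugy
vdkh
tgjgc
mogq
vqc
yig
qfdvf
bxrgr
zkd
vfb
hxcl
hpz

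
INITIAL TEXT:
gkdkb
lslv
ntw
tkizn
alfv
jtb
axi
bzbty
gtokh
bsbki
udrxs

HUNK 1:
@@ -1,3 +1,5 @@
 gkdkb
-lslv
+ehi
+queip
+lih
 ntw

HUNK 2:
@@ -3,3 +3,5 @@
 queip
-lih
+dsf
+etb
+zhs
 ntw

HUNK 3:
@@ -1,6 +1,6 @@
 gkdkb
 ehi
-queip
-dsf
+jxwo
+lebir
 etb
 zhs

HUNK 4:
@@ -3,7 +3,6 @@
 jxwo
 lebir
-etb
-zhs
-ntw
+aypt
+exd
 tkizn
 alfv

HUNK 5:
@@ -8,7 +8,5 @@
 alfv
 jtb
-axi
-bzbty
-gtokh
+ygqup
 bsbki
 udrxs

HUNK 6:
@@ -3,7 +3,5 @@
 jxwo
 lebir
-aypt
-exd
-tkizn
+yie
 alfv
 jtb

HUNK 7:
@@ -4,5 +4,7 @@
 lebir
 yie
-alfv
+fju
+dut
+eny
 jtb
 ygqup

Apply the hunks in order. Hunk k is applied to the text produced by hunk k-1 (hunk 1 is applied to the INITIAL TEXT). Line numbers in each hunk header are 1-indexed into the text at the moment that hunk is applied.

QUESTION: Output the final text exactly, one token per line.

Hunk 1: at line 1 remove [lslv] add [ehi,queip,lih] -> 13 lines: gkdkb ehi queip lih ntw tkizn alfv jtb axi bzbty gtokh bsbki udrxs
Hunk 2: at line 3 remove [lih] add [dsf,etb,zhs] -> 15 lines: gkdkb ehi queip dsf etb zhs ntw tkizn alfv jtb axi bzbty gtokh bsbki udrxs
Hunk 3: at line 1 remove [queip,dsf] add [jxwo,lebir] -> 15 lines: gkdkb ehi jxwo lebir etb zhs ntw tkizn alfv jtb axi bzbty gtokh bsbki udrxs
Hunk 4: at line 3 remove [etb,zhs,ntw] add [aypt,exd] -> 14 lines: gkdkb ehi jxwo lebir aypt exd tkizn alfv jtb axi bzbty gtokh bsbki udrxs
Hunk 5: at line 8 remove [axi,bzbty,gtokh] add [ygqup] -> 12 lines: gkdkb ehi jxwo lebir aypt exd tkizn alfv jtb ygqup bsbki udrxs
Hunk 6: at line 3 remove [aypt,exd,tkizn] add [yie] -> 10 lines: gkdkb ehi jxwo lebir yie alfv jtb ygqup bsbki udrxs
Hunk 7: at line 4 remove [alfv] add [fju,dut,eny] -> 12 lines: gkdkb ehi jxwo lebir yie fju dut eny jtb ygqup bsbki udrxs

Answer: gkdkb
ehi
jxwo
lebir
yie
fju
dut
eny
jtb
ygqup
bsbki
udrxs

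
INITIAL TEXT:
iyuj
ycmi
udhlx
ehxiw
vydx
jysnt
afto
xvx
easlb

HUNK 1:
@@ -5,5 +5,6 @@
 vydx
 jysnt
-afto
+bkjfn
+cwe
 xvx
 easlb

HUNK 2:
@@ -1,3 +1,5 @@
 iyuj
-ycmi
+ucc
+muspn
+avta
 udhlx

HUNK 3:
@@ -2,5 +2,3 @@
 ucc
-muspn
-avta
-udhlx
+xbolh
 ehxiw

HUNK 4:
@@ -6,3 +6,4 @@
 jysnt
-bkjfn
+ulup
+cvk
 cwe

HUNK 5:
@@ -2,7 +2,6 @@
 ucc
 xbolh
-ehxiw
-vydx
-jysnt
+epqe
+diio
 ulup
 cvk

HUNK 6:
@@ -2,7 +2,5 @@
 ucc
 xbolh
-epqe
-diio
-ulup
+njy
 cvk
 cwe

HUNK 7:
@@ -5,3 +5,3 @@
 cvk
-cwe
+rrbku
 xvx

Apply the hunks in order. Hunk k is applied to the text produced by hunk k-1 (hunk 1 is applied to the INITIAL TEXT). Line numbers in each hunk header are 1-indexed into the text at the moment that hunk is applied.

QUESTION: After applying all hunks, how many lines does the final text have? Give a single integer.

Answer: 8

Derivation:
Hunk 1: at line 5 remove [afto] add [bkjfn,cwe] -> 10 lines: iyuj ycmi udhlx ehxiw vydx jysnt bkjfn cwe xvx easlb
Hunk 2: at line 1 remove [ycmi] add [ucc,muspn,avta] -> 12 lines: iyuj ucc muspn avta udhlx ehxiw vydx jysnt bkjfn cwe xvx easlb
Hunk 3: at line 2 remove [muspn,avta,udhlx] add [xbolh] -> 10 lines: iyuj ucc xbolh ehxiw vydx jysnt bkjfn cwe xvx easlb
Hunk 4: at line 6 remove [bkjfn] add [ulup,cvk] -> 11 lines: iyuj ucc xbolh ehxiw vydx jysnt ulup cvk cwe xvx easlb
Hunk 5: at line 2 remove [ehxiw,vydx,jysnt] add [epqe,diio] -> 10 lines: iyuj ucc xbolh epqe diio ulup cvk cwe xvx easlb
Hunk 6: at line 2 remove [epqe,diio,ulup] add [njy] -> 8 lines: iyuj ucc xbolh njy cvk cwe xvx easlb
Hunk 7: at line 5 remove [cwe] add [rrbku] -> 8 lines: iyuj ucc xbolh njy cvk rrbku xvx easlb
Final line count: 8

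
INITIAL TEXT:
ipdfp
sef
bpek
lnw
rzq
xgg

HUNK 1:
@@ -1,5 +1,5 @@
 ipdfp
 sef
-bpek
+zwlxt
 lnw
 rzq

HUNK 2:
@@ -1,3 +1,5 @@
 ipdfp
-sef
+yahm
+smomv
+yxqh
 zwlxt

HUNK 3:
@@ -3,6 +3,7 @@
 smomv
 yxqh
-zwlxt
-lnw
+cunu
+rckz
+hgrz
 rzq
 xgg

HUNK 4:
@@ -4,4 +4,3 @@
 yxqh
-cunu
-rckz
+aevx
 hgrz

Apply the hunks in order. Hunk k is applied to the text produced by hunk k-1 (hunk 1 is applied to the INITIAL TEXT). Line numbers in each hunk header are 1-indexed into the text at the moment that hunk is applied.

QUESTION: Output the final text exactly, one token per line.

Hunk 1: at line 1 remove [bpek] add [zwlxt] -> 6 lines: ipdfp sef zwlxt lnw rzq xgg
Hunk 2: at line 1 remove [sef] add [yahm,smomv,yxqh] -> 8 lines: ipdfp yahm smomv yxqh zwlxt lnw rzq xgg
Hunk 3: at line 3 remove [zwlxt,lnw] add [cunu,rckz,hgrz] -> 9 lines: ipdfp yahm smomv yxqh cunu rckz hgrz rzq xgg
Hunk 4: at line 4 remove [cunu,rckz] add [aevx] -> 8 lines: ipdfp yahm smomv yxqh aevx hgrz rzq xgg

Answer: ipdfp
yahm
smomv
yxqh
aevx
hgrz
rzq
xgg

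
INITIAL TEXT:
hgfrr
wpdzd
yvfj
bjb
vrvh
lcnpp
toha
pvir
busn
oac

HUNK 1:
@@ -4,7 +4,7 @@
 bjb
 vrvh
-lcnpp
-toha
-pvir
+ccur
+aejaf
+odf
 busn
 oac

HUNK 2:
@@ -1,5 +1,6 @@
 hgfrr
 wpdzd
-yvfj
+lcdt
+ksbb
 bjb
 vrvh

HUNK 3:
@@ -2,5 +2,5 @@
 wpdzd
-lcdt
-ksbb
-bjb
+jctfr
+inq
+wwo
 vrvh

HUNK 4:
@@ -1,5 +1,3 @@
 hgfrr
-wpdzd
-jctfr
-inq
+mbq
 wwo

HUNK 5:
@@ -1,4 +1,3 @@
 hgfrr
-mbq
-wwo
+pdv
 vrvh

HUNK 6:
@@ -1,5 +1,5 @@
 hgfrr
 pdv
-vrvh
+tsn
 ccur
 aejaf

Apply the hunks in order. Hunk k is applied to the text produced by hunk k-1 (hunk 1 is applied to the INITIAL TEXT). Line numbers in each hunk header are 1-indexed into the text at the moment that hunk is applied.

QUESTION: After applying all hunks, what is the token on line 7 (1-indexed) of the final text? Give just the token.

Hunk 1: at line 4 remove [lcnpp,toha,pvir] add [ccur,aejaf,odf] -> 10 lines: hgfrr wpdzd yvfj bjb vrvh ccur aejaf odf busn oac
Hunk 2: at line 1 remove [yvfj] add [lcdt,ksbb] -> 11 lines: hgfrr wpdzd lcdt ksbb bjb vrvh ccur aejaf odf busn oac
Hunk 3: at line 2 remove [lcdt,ksbb,bjb] add [jctfr,inq,wwo] -> 11 lines: hgfrr wpdzd jctfr inq wwo vrvh ccur aejaf odf busn oac
Hunk 4: at line 1 remove [wpdzd,jctfr,inq] add [mbq] -> 9 lines: hgfrr mbq wwo vrvh ccur aejaf odf busn oac
Hunk 5: at line 1 remove [mbq,wwo] add [pdv] -> 8 lines: hgfrr pdv vrvh ccur aejaf odf busn oac
Hunk 6: at line 1 remove [vrvh] add [tsn] -> 8 lines: hgfrr pdv tsn ccur aejaf odf busn oac
Final line 7: busn

Answer: busn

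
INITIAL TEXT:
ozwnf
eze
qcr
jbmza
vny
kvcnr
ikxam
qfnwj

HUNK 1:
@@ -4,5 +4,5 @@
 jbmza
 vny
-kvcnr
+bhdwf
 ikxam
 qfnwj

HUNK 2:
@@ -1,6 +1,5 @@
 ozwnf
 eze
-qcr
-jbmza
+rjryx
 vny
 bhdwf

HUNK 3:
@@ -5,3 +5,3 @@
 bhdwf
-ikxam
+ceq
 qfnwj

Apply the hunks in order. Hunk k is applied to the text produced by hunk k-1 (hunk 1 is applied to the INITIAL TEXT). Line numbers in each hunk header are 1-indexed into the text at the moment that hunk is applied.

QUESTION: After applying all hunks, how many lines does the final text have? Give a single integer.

Hunk 1: at line 4 remove [kvcnr] add [bhdwf] -> 8 lines: ozwnf eze qcr jbmza vny bhdwf ikxam qfnwj
Hunk 2: at line 1 remove [qcr,jbmza] add [rjryx] -> 7 lines: ozwnf eze rjryx vny bhdwf ikxam qfnwj
Hunk 3: at line 5 remove [ikxam] add [ceq] -> 7 lines: ozwnf eze rjryx vny bhdwf ceq qfnwj
Final line count: 7

Answer: 7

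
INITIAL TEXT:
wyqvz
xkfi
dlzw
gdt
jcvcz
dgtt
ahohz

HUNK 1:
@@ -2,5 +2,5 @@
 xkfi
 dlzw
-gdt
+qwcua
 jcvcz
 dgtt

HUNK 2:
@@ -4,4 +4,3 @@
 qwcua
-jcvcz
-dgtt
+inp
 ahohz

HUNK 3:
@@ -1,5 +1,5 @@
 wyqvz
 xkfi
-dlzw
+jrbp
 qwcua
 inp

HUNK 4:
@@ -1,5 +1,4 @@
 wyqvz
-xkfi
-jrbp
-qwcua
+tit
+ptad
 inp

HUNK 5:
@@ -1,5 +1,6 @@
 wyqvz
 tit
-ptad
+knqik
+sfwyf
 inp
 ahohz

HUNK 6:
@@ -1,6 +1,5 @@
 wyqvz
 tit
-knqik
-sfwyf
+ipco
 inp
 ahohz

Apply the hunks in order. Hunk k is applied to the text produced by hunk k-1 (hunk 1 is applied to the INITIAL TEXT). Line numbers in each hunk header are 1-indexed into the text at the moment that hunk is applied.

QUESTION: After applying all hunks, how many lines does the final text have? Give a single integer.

Answer: 5

Derivation:
Hunk 1: at line 2 remove [gdt] add [qwcua] -> 7 lines: wyqvz xkfi dlzw qwcua jcvcz dgtt ahohz
Hunk 2: at line 4 remove [jcvcz,dgtt] add [inp] -> 6 lines: wyqvz xkfi dlzw qwcua inp ahohz
Hunk 3: at line 1 remove [dlzw] add [jrbp] -> 6 lines: wyqvz xkfi jrbp qwcua inp ahohz
Hunk 4: at line 1 remove [xkfi,jrbp,qwcua] add [tit,ptad] -> 5 lines: wyqvz tit ptad inp ahohz
Hunk 5: at line 1 remove [ptad] add [knqik,sfwyf] -> 6 lines: wyqvz tit knqik sfwyf inp ahohz
Hunk 6: at line 1 remove [knqik,sfwyf] add [ipco] -> 5 lines: wyqvz tit ipco inp ahohz
Final line count: 5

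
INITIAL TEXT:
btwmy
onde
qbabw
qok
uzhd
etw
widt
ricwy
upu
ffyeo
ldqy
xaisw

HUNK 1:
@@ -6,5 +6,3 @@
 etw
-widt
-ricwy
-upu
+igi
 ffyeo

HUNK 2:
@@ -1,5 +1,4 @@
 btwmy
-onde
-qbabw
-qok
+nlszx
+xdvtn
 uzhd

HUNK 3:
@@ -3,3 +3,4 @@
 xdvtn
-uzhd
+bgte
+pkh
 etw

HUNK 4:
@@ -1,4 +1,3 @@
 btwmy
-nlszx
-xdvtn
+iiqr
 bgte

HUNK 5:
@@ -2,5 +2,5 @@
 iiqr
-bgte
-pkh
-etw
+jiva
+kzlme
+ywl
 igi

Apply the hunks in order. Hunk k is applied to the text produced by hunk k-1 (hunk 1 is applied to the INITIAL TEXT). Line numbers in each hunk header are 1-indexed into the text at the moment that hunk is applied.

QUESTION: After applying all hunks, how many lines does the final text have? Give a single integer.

Hunk 1: at line 6 remove [widt,ricwy,upu] add [igi] -> 10 lines: btwmy onde qbabw qok uzhd etw igi ffyeo ldqy xaisw
Hunk 2: at line 1 remove [onde,qbabw,qok] add [nlszx,xdvtn] -> 9 lines: btwmy nlszx xdvtn uzhd etw igi ffyeo ldqy xaisw
Hunk 3: at line 3 remove [uzhd] add [bgte,pkh] -> 10 lines: btwmy nlszx xdvtn bgte pkh etw igi ffyeo ldqy xaisw
Hunk 4: at line 1 remove [nlszx,xdvtn] add [iiqr] -> 9 lines: btwmy iiqr bgte pkh etw igi ffyeo ldqy xaisw
Hunk 5: at line 2 remove [bgte,pkh,etw] add [jiva,kzlme,ywl] -> 9 lines: btwmy iiqr jiva kzlme ywl igi ffyeo ldqy xaisw
Final line count: 9

Answer: 9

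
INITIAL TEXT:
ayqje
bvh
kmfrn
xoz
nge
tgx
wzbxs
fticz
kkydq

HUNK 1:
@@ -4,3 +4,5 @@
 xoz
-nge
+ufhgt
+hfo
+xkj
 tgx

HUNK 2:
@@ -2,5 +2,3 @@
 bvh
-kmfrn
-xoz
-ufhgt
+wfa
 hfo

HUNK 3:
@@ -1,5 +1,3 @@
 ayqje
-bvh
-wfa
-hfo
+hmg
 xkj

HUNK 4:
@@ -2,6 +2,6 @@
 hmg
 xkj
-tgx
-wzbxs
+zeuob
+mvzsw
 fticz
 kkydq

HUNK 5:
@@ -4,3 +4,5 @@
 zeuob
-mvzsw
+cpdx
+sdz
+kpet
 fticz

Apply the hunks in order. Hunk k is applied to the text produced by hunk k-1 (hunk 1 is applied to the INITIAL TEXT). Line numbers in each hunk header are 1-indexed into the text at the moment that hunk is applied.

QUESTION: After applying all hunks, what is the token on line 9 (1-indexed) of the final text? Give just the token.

Answer: kkydq

Derivation:
Hunk 1: at line 4 remove [nge] add [ufhgt,hfo,xkj] -> 11 lines: ayqje bvh kmfrn xoz ufhgt hfo xkj tgx wzbxs fticz kkydq
Hunk 2: at line 2 remove [kmfrn,xoz,ufhgt] add [wfa] -> 9 lines: ayqje bvh wfa hfo xkj tgx wzbxs fticz kkydq
Hunk 3: at line 1 remove [bvh,wfa,hfo] add [hmg] -> 7 lines: ayqje hmg xkj tgx wzbxs fticz kkydq
Hunk 4: at line 2 remove [tgx,wzbxs] add [zeuob,mvzsw] -> 7 lines: ayqje hmg xkj zeuob mvzsw fticz kkydq
Hunk 5: at line 4 remove [mvzsw] add [cpdx,sdz,kpet] -> 9 lines: ayqje hmg xkj zeuob cpdx sdz kpet fticz kkydq
Final line 9: kkydq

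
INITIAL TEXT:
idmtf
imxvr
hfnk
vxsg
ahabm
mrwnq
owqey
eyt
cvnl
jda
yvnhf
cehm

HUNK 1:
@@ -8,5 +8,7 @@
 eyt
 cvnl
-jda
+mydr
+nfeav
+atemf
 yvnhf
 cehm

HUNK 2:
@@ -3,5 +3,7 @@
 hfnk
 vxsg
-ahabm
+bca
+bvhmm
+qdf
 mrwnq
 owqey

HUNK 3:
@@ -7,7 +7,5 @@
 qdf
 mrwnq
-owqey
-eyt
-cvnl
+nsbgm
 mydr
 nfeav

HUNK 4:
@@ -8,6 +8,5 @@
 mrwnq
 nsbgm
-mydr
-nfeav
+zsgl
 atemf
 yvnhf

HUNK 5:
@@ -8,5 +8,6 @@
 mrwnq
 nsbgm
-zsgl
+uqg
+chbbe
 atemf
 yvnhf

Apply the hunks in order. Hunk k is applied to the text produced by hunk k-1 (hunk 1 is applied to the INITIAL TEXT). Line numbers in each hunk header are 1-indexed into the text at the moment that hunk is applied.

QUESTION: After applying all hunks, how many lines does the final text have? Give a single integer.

Hunk 1: at line 8 remove [jda] add [mydr,nfeav,atemf] -> 14 lines: idmtf imxvr hfnk vxsg ahabm mrwnq owqey eyt cvnl mydr nfeav atemf yvnhf cehm
Hunk 2: at line 3 remove [ahabm] add [bca,bvhmm,qdf] -> 16 lines: idmtf imxvr hfnk vxsg bca bvhmm qdf mrwnq owqey eyt cvnl mydr nfeav atemf yvnhf cehm
Hunk 3: at line 7 remove [owqey,eyt,cvnl] add [nsbgm] -> 14 lines: idmtf imxvr hfnk vxsg bca bvhmm qdf mrwnq nsbgm mydr nfeav atemf yvnhf cehm
Hunk 4: at line 8 remove [mydr,nfeav] add [zsgl] -> 13 lines: idmtf imxvr hfnk vxsg bca bvhmm qdf mrwnq nsbgm zsgl atemf yvnhf cehm
Hunk 5: at line 8 remove [zsgl] add [uqg,chbbe] -> 14 lines: idmtf imxvr hfnk vxsg bca bvhmm qdf mrwnq nsbgm uqg chbbe atemf yvnhf cehm
Final line count: 14

Answer: 14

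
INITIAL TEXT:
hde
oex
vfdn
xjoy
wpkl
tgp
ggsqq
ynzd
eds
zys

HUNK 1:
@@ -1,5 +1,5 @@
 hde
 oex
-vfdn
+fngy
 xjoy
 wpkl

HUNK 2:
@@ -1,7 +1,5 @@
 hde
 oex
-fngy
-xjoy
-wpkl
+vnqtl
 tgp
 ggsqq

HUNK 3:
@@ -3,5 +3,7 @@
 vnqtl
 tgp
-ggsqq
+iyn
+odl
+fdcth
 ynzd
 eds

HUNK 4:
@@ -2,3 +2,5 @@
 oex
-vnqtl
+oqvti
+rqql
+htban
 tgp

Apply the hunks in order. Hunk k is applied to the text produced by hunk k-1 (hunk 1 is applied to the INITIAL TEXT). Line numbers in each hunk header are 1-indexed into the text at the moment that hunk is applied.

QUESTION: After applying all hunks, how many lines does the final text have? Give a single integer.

Hunk 1: at line 1 remove [vfdn] add [fngy] -> 10 lines: hde oex fngy xjoy wpkl tgp ggsqq ynzd eds zys
Hunk 2: at line 1 remove [fngy,xjoy,wpkl] add [vnqtl] -> 8 lines: hde oex vnqtl tgp ggsqq ynzd eds zys
Hunk 3: at line 3 remove [ggsqq] add [iyn,odl,fdcth] -> 10 lines: hde oex vnqtl tgp iyn odl fdcth ynzd eds zys
Hunk 4: at line 2 remove [vnqtl] add [oqvti,rqql,htban] -> 12 lines: hde oex oqvti rqql htban tgp iyn odl fdcth ynzd eds zys
Final line count: 12

Answer: 12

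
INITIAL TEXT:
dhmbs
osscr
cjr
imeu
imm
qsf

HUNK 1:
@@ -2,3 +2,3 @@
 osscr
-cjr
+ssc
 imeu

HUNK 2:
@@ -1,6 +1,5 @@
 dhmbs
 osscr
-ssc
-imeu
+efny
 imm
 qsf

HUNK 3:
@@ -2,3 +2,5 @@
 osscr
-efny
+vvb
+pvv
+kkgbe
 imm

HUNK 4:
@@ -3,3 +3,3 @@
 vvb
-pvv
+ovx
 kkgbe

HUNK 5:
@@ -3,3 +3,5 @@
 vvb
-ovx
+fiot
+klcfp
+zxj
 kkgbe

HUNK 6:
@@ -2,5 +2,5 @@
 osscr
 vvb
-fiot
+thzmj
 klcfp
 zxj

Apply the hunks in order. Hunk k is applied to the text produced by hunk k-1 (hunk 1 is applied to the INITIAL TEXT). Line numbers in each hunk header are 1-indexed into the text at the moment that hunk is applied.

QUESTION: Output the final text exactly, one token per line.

Answer: dhmbs
osscr
vvb
thzmj
klcfp
zxj
kkgbe
imm
qsf

Derivation:
Hunk 1: at line 2 remove [cjr] add [ssc] -> 6 lines: dhmbs osscr ssc imeu imm qsf
Hunk 2: at line 1 remove [ssc,imeu] add [efny] -> 5 lines: dhmbs osscr efny imm qsf
Hunk 3: at line 2 remove [efny] add [vvb,pvv,kkgbe] -> 7 lines: dhmbs osscr vvb pvv kkgbe imm qsf
Hunk 4: at line 3 remove [pvv] add [ovx] -> 7 lines: dhmbs osscr vvb ovx kkgbe imm qsf
Hunk 5: at line 3 remove [ovx] add [fiot,klcfp,zxj] -> 9 lines: dhmbs osscr vvb fiot klcfp zxj kkgbe imm qsf
Hunk 6: at line 2 remove [fiot] add [thzmj] -> 9 lines: dhmbs osscr vvb thzmj klcfp zxj kkgbe imm qsf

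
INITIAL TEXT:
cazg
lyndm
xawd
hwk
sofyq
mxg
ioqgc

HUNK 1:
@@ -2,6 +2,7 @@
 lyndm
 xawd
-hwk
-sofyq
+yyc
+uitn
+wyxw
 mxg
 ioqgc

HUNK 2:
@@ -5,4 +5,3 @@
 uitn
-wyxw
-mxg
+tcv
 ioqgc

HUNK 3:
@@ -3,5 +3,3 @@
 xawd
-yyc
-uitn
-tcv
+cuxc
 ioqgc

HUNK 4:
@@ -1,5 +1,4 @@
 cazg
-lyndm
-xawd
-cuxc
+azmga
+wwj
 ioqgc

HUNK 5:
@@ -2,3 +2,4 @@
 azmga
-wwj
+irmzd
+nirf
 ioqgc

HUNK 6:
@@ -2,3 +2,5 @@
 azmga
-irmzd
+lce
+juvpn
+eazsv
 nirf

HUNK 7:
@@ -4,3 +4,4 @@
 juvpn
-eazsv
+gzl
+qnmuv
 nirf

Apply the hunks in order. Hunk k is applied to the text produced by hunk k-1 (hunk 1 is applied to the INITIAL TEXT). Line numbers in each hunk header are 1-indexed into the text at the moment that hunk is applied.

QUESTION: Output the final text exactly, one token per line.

Answer: cazg
azmga
lce
juvpn
gzl
qnmuv
nirf
ioqgc

Derivation:
Hunk 1: at line 2 remove [hwk,sofyq] add [yyc,uitn,wyxw] -> 8 lines: cazg lyndm xawd yyc uitn wyxw mxg ioqgc
Hunk 2: at line 5 remove [wyxw,mxg] add [tcv] -> 7 lines: cazg lyndm xawd yyc uitn tcv ioqgc
Hunk 3: at line 3 remove [yyc,uitn,tcv] add [cuxc] -> 5 lines: cazg lyndm xawd cuxc ioqgc
Hunk 4: at line 1 remove [lyndm,xawd,cuxc] add [azmga,wwj] -> 4 lines: cazg azmga wwj ioqgc
Hunk 5: at line 2 remove [wwj] add [irmzd,nirf] -> 5 lines: cazg azmga irmzd nirf ioqgc
Hunk 6: at line 2 remove [irmzd] add [lce,juvpn,eazsv] -> 7 lines: cazg azmga lce juvpn eazsv nirf ioqgc
Hunk 7: at line 4 remove [eazsv] add [gzl,qnmuv] -> 8 lines: cazg azmga lce juvpn gzl qnmuv nirf ioqgc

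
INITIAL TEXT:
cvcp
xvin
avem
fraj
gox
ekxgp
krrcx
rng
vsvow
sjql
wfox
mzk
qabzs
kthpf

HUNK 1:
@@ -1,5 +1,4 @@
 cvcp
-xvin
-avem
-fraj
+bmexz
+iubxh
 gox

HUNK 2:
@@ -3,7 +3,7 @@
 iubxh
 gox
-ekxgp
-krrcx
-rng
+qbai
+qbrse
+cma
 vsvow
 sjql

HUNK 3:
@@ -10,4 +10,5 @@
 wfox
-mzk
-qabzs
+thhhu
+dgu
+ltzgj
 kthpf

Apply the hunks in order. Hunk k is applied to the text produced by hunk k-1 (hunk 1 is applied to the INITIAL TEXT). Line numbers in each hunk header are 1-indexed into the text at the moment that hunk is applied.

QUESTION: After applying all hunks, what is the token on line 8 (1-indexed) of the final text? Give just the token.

Hunk 1: at line 1 remove [xvin,avem,fraj] add [bmexz,iubxh] -> 13 lines: cvcp bmexz iubxh gox ekxgp krrcx rng vsvow sjql wfox mzk qabzs kthpf
Hunk 2: at line 3 remove [ekxgp,krrcx,rng] add [qbai,qbrse,cma] -> 13 lines: cvcp bmexz iubxh gox qbai qbrse cma vsvow sjql wfox mzk qabzs kthpf
Hunk 3: at line 10 remove [mzk,qabzs] add [thhhu,dgu,ltzgj] -> 14 lines: cvcp bmexz iubxh gox qbai qbrse cma vsvow sjql wfox thhhu dgu ltzgj kthpf
Final line 8: vsvow

Answer: vsvow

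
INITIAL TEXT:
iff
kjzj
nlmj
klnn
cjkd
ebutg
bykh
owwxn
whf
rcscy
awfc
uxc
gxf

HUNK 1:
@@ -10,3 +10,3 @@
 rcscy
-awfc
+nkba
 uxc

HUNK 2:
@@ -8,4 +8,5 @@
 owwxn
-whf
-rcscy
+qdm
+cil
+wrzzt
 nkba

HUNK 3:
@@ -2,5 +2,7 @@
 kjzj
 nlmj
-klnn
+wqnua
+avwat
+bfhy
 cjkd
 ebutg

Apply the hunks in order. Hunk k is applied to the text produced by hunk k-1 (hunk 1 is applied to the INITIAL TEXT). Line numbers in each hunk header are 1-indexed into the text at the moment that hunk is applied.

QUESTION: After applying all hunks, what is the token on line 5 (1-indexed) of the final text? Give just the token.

Hunk 1: at line 10 remove [awfc] add [nkba] -> 13 lines: iff kjzj nlmj klnn cjkd ebutg bykh owwxn whf rcscy nkba uxc gxf
Hunk 2: at line 8 remove [whf,rcscy] add [qdm,cil,wrzzt] -> 14 lines: iff kjzj nlmj klnn cjkd ebutg bykh owwxn qdm cil wrzzt nkba uxc gxf
Hunk 3: at line 2 remove [klnn] add [wqnua,avwat,bfhy] -> 16 lines: iff kjzj nlmj wqnua avwat bfhy cjkd ebutg bykh owwxn qdm cil wrzzt nkba uxc gxf
Final line 5: avwat

Answer: avwat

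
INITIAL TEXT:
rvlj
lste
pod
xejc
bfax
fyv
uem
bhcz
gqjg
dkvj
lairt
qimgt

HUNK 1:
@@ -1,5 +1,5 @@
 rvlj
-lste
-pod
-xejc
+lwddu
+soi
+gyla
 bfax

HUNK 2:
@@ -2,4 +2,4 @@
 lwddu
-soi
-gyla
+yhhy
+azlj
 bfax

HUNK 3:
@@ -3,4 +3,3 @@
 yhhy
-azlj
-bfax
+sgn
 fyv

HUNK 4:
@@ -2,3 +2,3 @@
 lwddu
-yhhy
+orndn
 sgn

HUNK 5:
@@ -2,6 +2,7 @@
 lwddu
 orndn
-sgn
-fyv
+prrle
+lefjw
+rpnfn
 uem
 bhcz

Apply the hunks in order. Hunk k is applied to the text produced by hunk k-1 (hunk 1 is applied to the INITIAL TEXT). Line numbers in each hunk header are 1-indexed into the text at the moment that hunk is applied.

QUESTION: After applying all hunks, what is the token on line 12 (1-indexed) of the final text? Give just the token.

Hunk 1: at line 1 remove [lste,pod,xejc] add [lwddu,soi,gyla] -> 12 lines: rvlj lwddu soi gyla bfax fyv uem bhcz gqjg dkvj lairt qimgt
Hunk 2: at line 2 remove [soi,gyla] add [yhhy,azlj] -> 12 lines: rvlj lwddu yhhy azlj bfax fyv uem bhcz gqjg dkvj lairt qimgt
Hunk 3: at line 3 remove [azlj,bfax] add [sgn] -> 11 lines: rvlj lwddu yhhy sgn fyv uem bhcz gqjg dkvj lairt qimgt
Hunk 4: at line 2 remove [yhhy] add [orndn] -> 11 lines: rvlj lwddu orndn sgn fyv uem bhcz gqjg dkvj lairt qimgt
Hunk 5: at line 2 remove [sgn,fyv] add [prrle,lefjw,rpnfn] -> 12 lines: rvlj lwddu orndn prrle lefjw rpnfn uem bhcz gqjg dkvj lairt qimgt
Final line 12: qimgt

Answer: qimgt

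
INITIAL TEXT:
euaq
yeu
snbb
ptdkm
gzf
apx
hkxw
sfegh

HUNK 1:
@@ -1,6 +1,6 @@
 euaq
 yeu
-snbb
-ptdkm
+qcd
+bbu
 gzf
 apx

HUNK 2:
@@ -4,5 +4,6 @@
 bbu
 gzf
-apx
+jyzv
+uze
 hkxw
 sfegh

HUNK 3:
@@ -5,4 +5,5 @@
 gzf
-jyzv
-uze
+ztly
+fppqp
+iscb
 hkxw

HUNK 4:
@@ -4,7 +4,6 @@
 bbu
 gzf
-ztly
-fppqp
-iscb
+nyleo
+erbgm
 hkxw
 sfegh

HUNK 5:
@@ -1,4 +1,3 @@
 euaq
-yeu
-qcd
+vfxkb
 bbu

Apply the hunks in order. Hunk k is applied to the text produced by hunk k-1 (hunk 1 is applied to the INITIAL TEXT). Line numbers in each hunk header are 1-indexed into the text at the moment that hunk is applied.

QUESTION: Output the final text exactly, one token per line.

Answer: euaq
vfxkb
bbu
gzf
nyleo
erbgm
hkxw
sfegh

Derivation:
Hunk 1: at line 1 remove [snbb,ptdkm] add [qcd,bbu] -> 8 lines: euaq yeu qcd bbu gzf apx hkxw sfegh
Hunk 2: at line 4 remove [apx] add [jyzv,uze] -> 9 lines: euaq yeu qcd bbu gzf jyzv uze hkxw sfegh
Hunk 3: at line 5 remove [jyzv,uze] add [ztly,fppqp,iscb] -> 10 lines: euaq yeu qcd bbu gzf ztly fppqp iscb hkxw sfegh
Hunk 4: at line 4 remove [ztly,fppqp,iscb] add [nyleo,erbgm] -> 9 lines: euaq yeu qcd bbu gzf nyleo erbgm hkxw sfegh
Hunk 5: at line 1 remove [yeu,qcd] add [vfxkb] -> 8 lines: euaq vfxkb bbu gzf nyleo erbgm hkxw sfegh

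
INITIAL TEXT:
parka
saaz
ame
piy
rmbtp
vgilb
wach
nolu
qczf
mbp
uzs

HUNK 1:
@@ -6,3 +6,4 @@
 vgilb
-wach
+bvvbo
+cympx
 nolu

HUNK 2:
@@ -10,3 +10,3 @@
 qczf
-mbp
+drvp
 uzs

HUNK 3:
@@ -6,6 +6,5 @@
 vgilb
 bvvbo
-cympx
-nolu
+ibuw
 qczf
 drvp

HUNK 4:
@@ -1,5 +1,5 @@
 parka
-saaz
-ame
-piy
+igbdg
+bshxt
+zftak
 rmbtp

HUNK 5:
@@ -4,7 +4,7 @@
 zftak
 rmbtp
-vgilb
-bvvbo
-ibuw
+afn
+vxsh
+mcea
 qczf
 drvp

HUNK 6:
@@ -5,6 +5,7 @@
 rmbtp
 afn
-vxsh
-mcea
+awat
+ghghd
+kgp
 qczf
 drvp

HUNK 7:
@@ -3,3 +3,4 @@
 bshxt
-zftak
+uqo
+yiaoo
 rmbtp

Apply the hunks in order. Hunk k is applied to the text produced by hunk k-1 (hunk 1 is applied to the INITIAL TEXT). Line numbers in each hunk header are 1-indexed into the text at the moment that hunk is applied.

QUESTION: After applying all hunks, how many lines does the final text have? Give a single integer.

Hunk 1: at line 6 remove [wach] add [bvvbo,cympx] -> 12 lines: parka saaz ame piy rmbtp vgilb bvvbo cympx nolu qczf mbp uzs
Hunk 2: at line 10 remove [mbp] add [drvp] -> 12 lines: parka saaz ame piy rmbtp vgilb bvvbo cympx nolu qczf drvp uzs
Hunk 3: at line 6 remove [cympx,nolu] add [ibuw] -> 11 lines: parka saaz ame piy rmbtp vgilb bvvbo ibuw qczf drvp uzs
Hunk 4: at line 1 remove [saaz,ame,piy] add [igbdg,bshxt,zftak] -> 11 lines: parka igbdg bshxt zftak rmbtp vgilb bvvbo ibuw qczf drvp uzs
Hunk 5: at line 4 remove [vgilb,bvvbo,ibuw] add [afn,vxsh,mcea] -> 11 lines: parka igbdg bshxt zftak rmbtp afn vxsh mcea qczf drvp uzs
Hunk 6: at line 5 remove [vxsh,mcea] add [awat,ghghd,kgp] -> 12 lines: parka igbdg bshxt zftak rmbtp afn awat ghghd kgp qczf drvp uzs
Hunk 7: at line 3 remove [zftak] add [uqo,yiaoo] -> 13 lines: parka igbdg bshxt uqo yiaoo rmbtp afn awat ghghd kgp qczf drvp uzs
Final line count: 13

Answer: 13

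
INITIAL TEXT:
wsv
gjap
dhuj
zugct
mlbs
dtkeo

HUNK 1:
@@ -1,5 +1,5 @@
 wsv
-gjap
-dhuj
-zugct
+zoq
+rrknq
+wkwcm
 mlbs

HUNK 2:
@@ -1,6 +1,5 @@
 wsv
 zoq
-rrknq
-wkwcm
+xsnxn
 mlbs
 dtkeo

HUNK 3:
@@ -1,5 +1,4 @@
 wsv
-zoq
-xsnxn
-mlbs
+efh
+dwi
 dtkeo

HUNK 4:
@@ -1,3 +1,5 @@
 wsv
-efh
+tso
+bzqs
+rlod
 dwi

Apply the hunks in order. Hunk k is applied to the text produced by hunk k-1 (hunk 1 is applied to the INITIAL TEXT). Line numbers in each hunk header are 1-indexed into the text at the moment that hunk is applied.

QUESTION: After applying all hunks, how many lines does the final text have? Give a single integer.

Answer: 6

Derivation:
Hunk 1: at line 1 remove [gjap,dhuj,zugct] add [zoq,rrknq,wkwcm] -> 6 lines: wsv zoq rrknq wkwcm mlbs dtkeo
Hunk 2: at line 1 remove [rrknq,wkwcm] add [xsnxn] -> 5 lines: wsv zoq xsnxn mlbs dtkeo
Hunk 3: at line 1 remove [zoq,xsnxn,mlbs] add [efh,dwi] -> 4 lines: wsv efh dwi dtkeo
Hunk 4: at line 1 remove [efh] add [tso,bzqs,rlod] -> 6 lines: wsv tso bzqs rlod dwi dtkeo
Final line count: 6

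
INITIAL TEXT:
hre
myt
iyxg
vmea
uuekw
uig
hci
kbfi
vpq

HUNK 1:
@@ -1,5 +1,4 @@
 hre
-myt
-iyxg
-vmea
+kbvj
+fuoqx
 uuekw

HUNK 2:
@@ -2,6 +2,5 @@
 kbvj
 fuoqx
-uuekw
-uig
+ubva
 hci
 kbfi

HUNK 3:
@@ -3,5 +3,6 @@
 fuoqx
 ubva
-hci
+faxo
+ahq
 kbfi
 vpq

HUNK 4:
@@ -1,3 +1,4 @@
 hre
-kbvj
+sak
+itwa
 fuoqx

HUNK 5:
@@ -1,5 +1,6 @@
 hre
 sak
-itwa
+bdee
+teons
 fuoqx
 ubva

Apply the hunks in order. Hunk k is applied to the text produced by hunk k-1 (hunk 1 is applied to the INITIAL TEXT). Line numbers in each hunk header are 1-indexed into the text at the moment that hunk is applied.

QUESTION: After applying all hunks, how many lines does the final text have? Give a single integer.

Answer: 10

Derivation:
Hunk 1: at line 1 remove [myt,iyxg,vmea] add [kbvj,fuoqx] -> 8 lines: hre kbvj fuoqx uuekw uig hci kbfi vpq
Hunk 2: at line 2 remove [uuekw,uig] add [ubva] -> 7 lines: hre kbvj fuoqx ubva hci kbfi vpq
Hunk 3: at line 3 remove [hci] add [faxo,ahq] -> 8 lines: hre kbvj fuoqx ubva faxo ahq kbfi vpq
Hunk 4: at line 1 remove [kbvj] add [sak,itwa] -> 9 lines: hre sak itwa fuoqx ubva faxo ahq kbfi vpq
Hunk 5: at line 1 remove [itwa] add [bdee,teons] -> 10 lines: hre sak bdee teons fuoqx ubva faxo ahq kbfi vpq
Final line count: 10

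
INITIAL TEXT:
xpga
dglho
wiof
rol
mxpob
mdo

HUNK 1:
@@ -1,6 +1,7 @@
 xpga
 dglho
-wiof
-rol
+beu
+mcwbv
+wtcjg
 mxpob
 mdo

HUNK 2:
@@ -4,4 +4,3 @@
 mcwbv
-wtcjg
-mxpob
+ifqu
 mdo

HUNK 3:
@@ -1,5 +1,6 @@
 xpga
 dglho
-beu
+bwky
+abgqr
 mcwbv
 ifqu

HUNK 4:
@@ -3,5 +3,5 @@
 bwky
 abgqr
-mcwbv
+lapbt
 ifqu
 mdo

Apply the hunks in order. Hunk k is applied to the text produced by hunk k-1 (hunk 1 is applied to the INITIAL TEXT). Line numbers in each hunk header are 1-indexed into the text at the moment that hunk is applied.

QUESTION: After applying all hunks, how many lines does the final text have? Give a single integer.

Answer: 7

Derivation:
Hunk 1: at line 1 remove [wiof,rol] add [beu,mcwbv,wtcjg] -> 7 lines: xpga dglho beu mcwbv wtcjg mxpob mdo
Hunk 2: at line 4 remove [wtcjg,mxpob] add [ifqu] -> 6 lines: xpga dglho beu mcwbv ifqu mdo
Hunk 3: at line 1 remove [beu] add [bwky,abgqr] -> 7 lines: xpga dglho bwky abgqr mcwbv ifqu mdo
Hunk 4: at line 3 remove [mcwbv] add [lapbt] -> 7 lines: xpga dglho bwky abgqr lapbt ifqu mdo
Final line count: 7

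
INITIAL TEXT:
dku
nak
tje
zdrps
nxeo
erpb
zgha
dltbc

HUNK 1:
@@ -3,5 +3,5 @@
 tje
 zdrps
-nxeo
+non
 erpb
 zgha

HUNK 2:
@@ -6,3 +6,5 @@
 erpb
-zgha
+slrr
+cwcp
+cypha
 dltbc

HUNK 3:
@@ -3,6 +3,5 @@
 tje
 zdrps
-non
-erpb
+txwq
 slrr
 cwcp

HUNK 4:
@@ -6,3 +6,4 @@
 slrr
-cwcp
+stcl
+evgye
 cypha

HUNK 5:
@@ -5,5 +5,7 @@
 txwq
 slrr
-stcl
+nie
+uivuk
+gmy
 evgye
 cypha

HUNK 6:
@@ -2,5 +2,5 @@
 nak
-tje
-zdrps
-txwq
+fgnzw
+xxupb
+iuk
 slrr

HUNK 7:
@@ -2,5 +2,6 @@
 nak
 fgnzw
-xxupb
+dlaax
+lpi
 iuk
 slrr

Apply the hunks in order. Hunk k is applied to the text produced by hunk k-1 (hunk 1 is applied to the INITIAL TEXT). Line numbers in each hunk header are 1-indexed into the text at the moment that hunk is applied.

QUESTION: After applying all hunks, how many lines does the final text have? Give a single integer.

Answer: 13

Derivation:
Hunk 1: at line 3 remove [nxeo] add [non] -> 8 lines: dku nak tje zdrps non erpb zgha dltbc
Hunk 2: at line 6 remove [zgha] add [slrr,cwcp,cypha] -> 10 lines: dku nak tje zdrps non erpb slrr cwcp cypha dltbc
Hunk 3: at line 3 remove [non,erpb] add [txwq] -> 9 lines: dku nak tje zdrps txwq slrr cwcp cypha dltbc
Hunk 4: at line 6 remove [cwcp] add [stcl,evgye] -> 10 lines: dku nak tje zdrps txwq slrr stcl evgye cypha dltbc
Hunk 5: at line 5 remove [stcl] add [nie,uivuk,gmy] -> 12 lines: dku nak tje zdrps txwq slrr nie uivuk gmy evgye cypha dltbc
Hunk 6: at line 2 remove [tje,zdrps,txwq] add [fgnzw,xxupb,iuk] -> 12 lines: dku nak fgnzw xxupb iuk slrr nie uivuk gmy evgye cypha dltbc
Hunk 7: at line 2 remove [xxupb] add [dlaax,lpi] -> 13 lines: dku nak fgnzw dlaax lpi iuk slrr nie uivuk gmy evgye cypha dltbc
Final line count: 13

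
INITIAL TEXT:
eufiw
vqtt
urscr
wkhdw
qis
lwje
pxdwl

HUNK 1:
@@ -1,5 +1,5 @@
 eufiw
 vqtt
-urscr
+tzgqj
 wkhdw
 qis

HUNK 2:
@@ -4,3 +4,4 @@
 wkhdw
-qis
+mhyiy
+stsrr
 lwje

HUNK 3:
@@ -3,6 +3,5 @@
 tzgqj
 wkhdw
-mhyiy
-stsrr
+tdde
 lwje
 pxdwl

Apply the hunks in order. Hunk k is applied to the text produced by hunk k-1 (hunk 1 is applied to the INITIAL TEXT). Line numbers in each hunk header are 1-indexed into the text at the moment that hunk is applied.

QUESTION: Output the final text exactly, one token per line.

Hunk 1: at line 1 remove [urscr] add [tzgqj] -> 7 lines: eufiw vqtt tzgqj wkhdw qis lwje pxdwl
Hunk 2: at line 4 remove [qis] add [mhyiy,stsrr] -> 8 lines: eufiw vqtt tzgqj wkhdw mhyiy stsrr lwje pxdwl
Hunk 3: at line 3 remove [mhyiy,stsrr] add [tdde] -> 7 lines: eufiw vqtt tzgqj wkhdw tdde lwje pxdwl

Answer: eufiw
vqtt
tzgqj
wkhdw
tdde
lwje
pxdwl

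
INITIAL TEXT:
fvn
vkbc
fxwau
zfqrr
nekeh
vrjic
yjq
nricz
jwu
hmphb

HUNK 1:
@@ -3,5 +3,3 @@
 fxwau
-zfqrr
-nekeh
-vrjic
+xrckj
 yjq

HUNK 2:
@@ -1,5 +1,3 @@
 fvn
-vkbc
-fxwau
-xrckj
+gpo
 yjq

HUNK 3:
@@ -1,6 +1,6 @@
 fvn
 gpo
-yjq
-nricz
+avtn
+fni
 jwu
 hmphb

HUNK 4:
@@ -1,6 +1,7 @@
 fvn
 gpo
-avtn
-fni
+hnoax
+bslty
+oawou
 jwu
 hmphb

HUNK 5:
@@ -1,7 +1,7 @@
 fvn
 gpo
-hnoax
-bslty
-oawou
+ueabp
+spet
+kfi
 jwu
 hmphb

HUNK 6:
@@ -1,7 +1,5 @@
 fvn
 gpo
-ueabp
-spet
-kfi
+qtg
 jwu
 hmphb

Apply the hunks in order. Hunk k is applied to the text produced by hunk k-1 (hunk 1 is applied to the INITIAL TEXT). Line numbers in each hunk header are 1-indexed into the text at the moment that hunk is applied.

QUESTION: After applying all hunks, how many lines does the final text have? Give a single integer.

Answer: 5

Derivation:
Hunk 1: at line 3 remove [zfqrr,nekeh,vrjic] add [xrckj] -> 8 lines: fvn vkbc fxwau xrckj yjq nricz jwu hmphb
Hunk 2: at line 1 remove [vkbc,fxwau,xrckj] add [gpo] -> 6 lines: fvn gpo yjq nricz jwu hmphb
Hunk 3: at line 1 remove [yjq,nricz] add [avtn,fni] -> 6 lines: fvn gpo avtn fni jwu hmphb
Hunk 4: at line 1 remove [avtn,fni] add [hnoax,bslty,oawou] -> 7 lines: fvn gpo hnoax bslty oawou jwu hmphb
Hunk 5: at line 1 remove [hnoax,bslty,oawou] add [ueabp,spet,kfi] -> 7 lines: fvn gpo ueabp spet kfi jwu hmphb
Hunk 6: at line 1 remove [ueabp,spet,kfi] add [qtg] -> 5 lines: fvn gpo qtg jwu hmphb
Final line count: 5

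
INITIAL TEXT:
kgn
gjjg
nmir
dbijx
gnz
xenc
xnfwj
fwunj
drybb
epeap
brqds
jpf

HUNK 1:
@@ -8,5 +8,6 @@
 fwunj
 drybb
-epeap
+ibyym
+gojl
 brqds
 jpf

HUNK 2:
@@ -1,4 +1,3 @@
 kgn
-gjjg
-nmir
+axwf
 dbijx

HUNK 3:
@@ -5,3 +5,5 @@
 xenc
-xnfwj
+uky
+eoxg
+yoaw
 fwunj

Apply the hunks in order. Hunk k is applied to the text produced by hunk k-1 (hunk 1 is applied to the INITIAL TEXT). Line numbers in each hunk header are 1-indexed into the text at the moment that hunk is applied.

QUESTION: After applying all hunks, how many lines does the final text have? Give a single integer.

Hunk 1: at line 8 remove [epeap] add [ibyym,gojl] -> 13 lines: kgn gjjg nmir dbijx gnz xenc xnfwj fwunj drybb ibyym gojl brqds jpf
Hunk 2: at line 1 remove [gjjg,nmir] add [axwf] -> 12 lines: kgn axwf dbijx gnz xenc xnfwj fwunj drybb ibyym gojl brqds jpf
Hunk 3: at line 5 remove [xnfwj] add [uky,eoxg,yoaw] -> 14 lines: kgn axwf dbijx gnz xenc uky eoxg yoaw fwunj drybb ibyym gojl brqds jpf
Final line count: 14

Answer: 14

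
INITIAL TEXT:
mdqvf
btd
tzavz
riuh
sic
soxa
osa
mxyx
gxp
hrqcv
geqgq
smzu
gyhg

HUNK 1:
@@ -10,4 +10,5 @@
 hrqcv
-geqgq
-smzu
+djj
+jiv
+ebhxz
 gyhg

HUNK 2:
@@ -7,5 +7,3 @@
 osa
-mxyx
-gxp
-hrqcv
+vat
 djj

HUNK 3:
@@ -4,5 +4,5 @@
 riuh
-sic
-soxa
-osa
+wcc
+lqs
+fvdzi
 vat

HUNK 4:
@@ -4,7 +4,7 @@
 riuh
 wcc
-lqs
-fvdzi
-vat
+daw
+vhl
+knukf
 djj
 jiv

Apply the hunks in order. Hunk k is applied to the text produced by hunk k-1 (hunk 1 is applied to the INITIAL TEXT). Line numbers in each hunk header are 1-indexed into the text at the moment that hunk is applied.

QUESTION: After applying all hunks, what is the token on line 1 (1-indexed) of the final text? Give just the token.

Answer: mdqvf

Derivation:
Hunk 1: at line 10 remove [geqgq,smzu] add [djj,jiv,ebhxz] -> 14 lines: mdqvf btd tzavz riuh sic soxa osa mxyx gxp hrqcv djj jiv ebhxz gyhg
Hunk 2: at line 7 remove [mxyx,gxp,hrqcv] add [vat] -> 12 lines: mdqvf btd tzavz riuh sic soxa osa vat djj jiv ebhxz gyhg
Hunk 3: at line 4 remove [sic,soxa,osa] add [wcc,lqs,fvdzi] -> 12 lines: mdqvf btd tzavz riuh wcc lqs fvdzi vat djj jiv ebhxz gyhg
Hunk 4: at line 4 remove [lqs,fvdzi,vat] add [daw,vhl,knukf] -> 12 lines: mdqvf btd tzavz riuh wcc daw vhl knukf djj jiv ebhxz gyhg
Final line 1: mdqvf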